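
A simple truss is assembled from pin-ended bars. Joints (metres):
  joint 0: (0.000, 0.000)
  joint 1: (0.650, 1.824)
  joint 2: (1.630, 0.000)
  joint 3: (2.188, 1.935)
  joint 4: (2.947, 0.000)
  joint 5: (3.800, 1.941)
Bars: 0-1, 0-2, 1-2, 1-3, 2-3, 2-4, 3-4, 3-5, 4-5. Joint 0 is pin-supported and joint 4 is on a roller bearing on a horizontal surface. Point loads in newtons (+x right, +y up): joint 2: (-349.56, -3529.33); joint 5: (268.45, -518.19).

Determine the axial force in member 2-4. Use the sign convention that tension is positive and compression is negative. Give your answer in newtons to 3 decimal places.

664.625

N=6 nodes, M=9 members, R=3 reactions → 2N=12, M+R=12
member 0 (0-1): L=1.9364, (cx,cy)=(0.3357,0.9420)
member 1 (0-2): L=1.6300, (cx,cy)=(1.0000,0.0000)
member 2 (1-2): L=2.0706, (cx,cy)=(0.4733,-0.8809)
member 3 (1-3): L=1.5420, (cx,cy)=(0.9974,0.0720)
member 4 (2-3): L=2.0138, (cx,cy)=(0.2771,0.9608)
member 5 (2-4): L=1.3170, (cx,cy)=(1.0000,0.0000)
member 6 (3-4): L=2.0785, (cx,cy)=(0.3652,-0.9309)
member 7 (3-5): L=1.6120, (cx,cy)=(1.0000,0.0037)
member 8 (4-5): L=2.1202, (cx,cy)=(0.4023,0.9155)
solve A·x = −loads:
  F[0-1] = -1327.4669 N (compression)
  F[0-2] = +364.4968 N (tension)
  F[1-2] = +1331.3625 N (tension)
  F[1-3] = -1078.5296 N (compression)
  F[2-3] = +2452.5522 N (tension)
  F[2-4] = +664.6253 N (tension)
  F[3-4] = -2445.9454 N (compression)
  F[3-5] = +496.9923 N (tension)
  F[4-5] = -568.0418 N (compression)
  Rx@0 = +81.1100 N
  Ry@0 = +1250.4412 N
  Ry@4 = +2797.0788 N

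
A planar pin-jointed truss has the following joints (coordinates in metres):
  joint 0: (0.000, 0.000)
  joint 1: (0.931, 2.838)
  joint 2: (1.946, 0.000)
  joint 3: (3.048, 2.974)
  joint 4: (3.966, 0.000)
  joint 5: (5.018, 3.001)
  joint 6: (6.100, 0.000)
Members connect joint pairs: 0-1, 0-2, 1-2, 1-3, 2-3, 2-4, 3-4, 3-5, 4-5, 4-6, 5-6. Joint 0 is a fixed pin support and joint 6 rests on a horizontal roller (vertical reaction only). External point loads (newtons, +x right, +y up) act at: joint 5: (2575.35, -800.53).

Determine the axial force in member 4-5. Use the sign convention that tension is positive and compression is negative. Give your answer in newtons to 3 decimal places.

N=7 nodes, M=11 members, R=3 reactions → 2N=14, M+R=14
member 0 (0-1): L=2.9868, (cx,cy)=(0.3117,0.9502)
member 1 (0-2): L=1.9460, (cx,cy)=(1.0000,0.0000)
member 2 (1-2): L=3.0140, (cx,cy)=(0.3368,-0.9416)
member 3 (1-3): L=2.1214, (cx,cy)=(0.9979,0.0641)
member 4 (2-3): L=3.1716, (cx,cy)=(0.3475,0.9377)
member 5 (2-4): L=2.0200, (cx,cy)=(1.0000,0.0000)
member 6 (3-4): L=3.1125, (cx,cy)=(0.2949,-0.9555)
member 7 (3-5): L=1.9702, (cx,cy)=(0.9999,0.0137)
member 8 (4-5): L=3.1800, (cx,cy)=(0.3308,0.9437)
member 9 (4-6): L=2.1340, (cx,cy)=(1.0000,0.0000)
member 10 (5-6): L=3.1901, (cx,cy)=(0.3392,-0.9407)
solve A·x = −loads:
  F[0-1] = +1183.9789 N (tension)
  F[0-2] = +2206.2987 N (tension)
  F[1-2] = -1143.3288 N (compression)
  F[1-3] = +755.6294 N (tension)
  F[2-3] = +1148.0795 N (tension)
  F[2-4] = +1422.3655 N (tension)
  F[3-4] = -1155.9394 N (compression)
  F[3-5] = +1494.0618 N (tension)
  F[4-5] = +1170.4156 N (tension)
  F[4-6] = +694.2402 N (tension)
  F[5-6] = -2046.8524 N (compression)
  Rx@0 = -2575.3500 N
  Ry@0 = -1124.9921 N
  Ry@6 = +1925.5221 N

1170.416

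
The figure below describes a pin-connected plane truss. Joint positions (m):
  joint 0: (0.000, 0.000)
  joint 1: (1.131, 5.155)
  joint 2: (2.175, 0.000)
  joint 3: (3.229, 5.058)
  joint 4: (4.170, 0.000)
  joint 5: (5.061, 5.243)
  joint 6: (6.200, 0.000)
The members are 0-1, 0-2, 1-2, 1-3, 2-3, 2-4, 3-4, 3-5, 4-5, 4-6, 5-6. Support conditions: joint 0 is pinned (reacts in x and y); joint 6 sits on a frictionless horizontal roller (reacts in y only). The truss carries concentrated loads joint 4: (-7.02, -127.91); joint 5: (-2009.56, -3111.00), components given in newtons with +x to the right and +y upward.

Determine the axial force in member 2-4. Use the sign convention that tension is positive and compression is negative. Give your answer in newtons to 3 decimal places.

N=7 nodes, M=11 members, R=3 reactions → 2N=14, M+R=14
member 0 (0-1): L=5.2776, (cx,cy)=(0.2143,0.9768)
member 1 (0-2): L=2.1750, (cx,cy)=(1.0000,0.0000)
member 2 (1-2): L=5.2597, (cx,cy)=(0.1985,-0.9801)
member 3 (1-3): L=2.1002, (cx,cy)=(0.9989,-0.0462)
member 4 (2-3): L=5.1667, (cx,cy)=(0.2040,0.9790)
member 5 (2-4): L=1.9950, (cx,cy)=(1.0000,0.0000)
member 6 (3-4): L=5.1448, (cx,cy)=(0.1829,-0.9831)
member 7 (3-5): L=1.8413, (cx,cy)=(0.9949,0.1005)
member 8 (4-5): L=5.3182, (cx,cy)=(0.1675,0.9859)
member 9 (4-6): L=2.0300, (cx,cy)=(1.0000,0.0000)
member 10 (5-6): L=5.3653, (cx,cy)=(0.2123,-0.9772)
solve A·x = −loads:
  F[0-1] = -2367.7851 N (compression)
  F[0-2] = -1509.1602 N (compression)
  F[1-2] = +2406.1954 N (tension)
  F[1-3] = -986.0830 N (compression)
  F[2-3] = -2408.9771 N (compression)
  F[2-4] = -540.1164 N (compression)
  F[3-4] = +2160.2203 N (tension)
  F[3-5] = -1881.0940 N (compression)
  F[4-5] = -2024.4844 N (compression)
  F[4-6] = +201.1953 N (tension)
  F[5-6] = -947.7364 N (compression)
  Rx@0 = +2016.5800 N
  Ry@0 = +2312.7757 N
  Ry@6 = +926.1343 N

-540.116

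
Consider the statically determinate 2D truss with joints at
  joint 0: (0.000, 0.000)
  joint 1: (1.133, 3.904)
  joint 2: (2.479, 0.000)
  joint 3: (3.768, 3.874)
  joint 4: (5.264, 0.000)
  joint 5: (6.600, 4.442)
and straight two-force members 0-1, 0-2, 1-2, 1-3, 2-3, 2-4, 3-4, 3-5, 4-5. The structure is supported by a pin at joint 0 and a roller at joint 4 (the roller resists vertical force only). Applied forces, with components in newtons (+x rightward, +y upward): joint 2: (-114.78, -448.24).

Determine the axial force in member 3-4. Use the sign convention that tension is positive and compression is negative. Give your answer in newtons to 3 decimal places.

-226.284

N=6 nodes, M=9 members, R=3 reactions → 2N=12, M+R=12
member 0 (0-1): L=4.0651, (cx,cy)=(0.2787,0.9604)
member 1 (0-2): L=2.4790, (cx,cy)=(1.0000,0.0000)
member 2 (1-2): L=4.1295, (cx,cy)=(0.3259,-0.9454)
member 3 (1-3): L=2.6352, (cx,cy)=(0.9999,-0.0114)
member 4 (2-3): L=4.0828, (cx,cy)=(0.3157,0.9489)
member 5 (2-4): L=2.7850, (cx,cy)=(1.0000,0.0000)
member 6 (3-4): L=4.1528, (cx,cy)=(0.3602,-0.9329)
member 7 (3-5): L=2.8884, (cx,cy)=(0.9805,0.1966)
member 8 (4-5): L=4.6386, (cx,cy)=(0.2880,0.9576)
solve A·x = −loads:
  F[0-1] = -246.9333 N (compression)
  F[0-2] = -45.9560 N (compression)
  F[1-2] = +252.6681 N (tension)
  F[1-3] = -151.1899 N (compression)
  F[2-3] = +220.6561 N (tension)
  F[2-4] = +81.5161 N (tension)
  F[3-4] = -226.2843 N (compression)
  F[3-5] = -0.0000 N (compression)
  F[4-5] = +0.0000 N (tension)
  Rx@0 = +114.7800 N
  Ry@0 = +237.1483 N
  Ry@4 = +211.0917 N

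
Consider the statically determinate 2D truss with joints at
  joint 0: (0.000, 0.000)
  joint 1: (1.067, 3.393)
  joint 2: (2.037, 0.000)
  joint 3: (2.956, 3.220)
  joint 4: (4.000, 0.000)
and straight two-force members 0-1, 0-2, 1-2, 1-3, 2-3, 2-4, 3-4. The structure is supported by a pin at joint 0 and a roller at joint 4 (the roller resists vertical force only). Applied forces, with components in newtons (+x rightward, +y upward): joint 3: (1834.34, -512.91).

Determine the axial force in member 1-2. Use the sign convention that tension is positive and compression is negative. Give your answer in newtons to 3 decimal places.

N=5 nodes, M=7 members, R=3 reactions → 2N=10, M+R=10
member 0 (0-1): L=3.5568, (cx,cy)=(0.3000,0.9539)
member 1 (0-2): L=2.0370, (cx,cy)=(1.0000,0.0000)
member 2 (1-2): L=3.5289, (cx,cy)=(0.2749,-0.9615)
member 3 (1-3): L=1.8969, (cx,cy)=(0.9958,-0.0912)
member 4 (2-3): L=3.3486, (cx,cy)=(0.2744,0.9616)
member 5 (2-4): L=1.9630, (cx,cy)=(1.0000,0.0000)
member 6 (3-4): L=3.3850, (cx,cy)=(0.3084,-0.9513)
solve A·x = −loads:
  F[0-1] = +1407.6040 N (tension)
  F[0-2] = +1412.0765 N (tension)
  F[1-2] = -1475.4191 N (compression)
  F[1-3] = +831.2775 N (tension)
  F[2-3] = +1475.2325 N (tension)
  F[2-4] = +601.6566 N (tension)
  F[3-4] = -1950.7830 N (compression)
  Rx@0 = -1834.3400 N
  Ry@0 = -1342.7742 N
  Ry@4 = +1855.6842 N

-1475.419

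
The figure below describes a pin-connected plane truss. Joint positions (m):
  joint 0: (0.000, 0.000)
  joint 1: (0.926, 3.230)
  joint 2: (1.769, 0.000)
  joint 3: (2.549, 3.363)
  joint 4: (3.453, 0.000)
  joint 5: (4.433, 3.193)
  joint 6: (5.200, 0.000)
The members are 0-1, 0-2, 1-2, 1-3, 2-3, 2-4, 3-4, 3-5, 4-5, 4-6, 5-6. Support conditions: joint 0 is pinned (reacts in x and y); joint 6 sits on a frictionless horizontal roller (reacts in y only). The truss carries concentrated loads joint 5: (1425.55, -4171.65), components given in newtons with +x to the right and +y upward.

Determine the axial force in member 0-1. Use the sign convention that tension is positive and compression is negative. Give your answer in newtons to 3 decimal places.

270.499

N=7 nodes, M=11 members, R=3 reactions → 2N=14, M+R=14
member 0 (0-1): L=3.3601, (cx,cy)=(0.2756,0.9613)
member 1 (0-2): L=1.7690, (cx,cy)=(1.0000,0.0000)
member 2 (1-2): L=3.3382, (cx,cy)=(0.2525,-0.9676)
member 3 (1-3): L=1.6284, (cx,cy)=(0.9967,0.0817)
member 4 (2-3): L=3.4523, (cx,cy)=(0.2259,0.9741)
member 5 (2-4): L=1.6840, (cx,cy)=(1.0000,0.0000)
member 6 (3-4): L=3.4824, (cx,cy)=(0.2596,-0.9657)
member 7 (3-5): L=1.8917, (cx,cy)=(0.9960,-0.0899)
member 8 (4-5): L=3.3400, (cx,cy)=(0.2934,0.9560)
member 9 (4-6): L=1.7470, (cx,cy)=(1.0000,0.0000)
member 10 (5-6): L=3.2838, (cx,cy)=(0.2336,-0.9723)
solve A·x = −loads:
  F[0-1] = +270.4988 N (tension)
  F[0-2] = +1351.0044 N (tension)
  F[1-2] = -256.9258 N (compression)
  F[1-3] = +139.8949 N (tension)
  F[2-3] = +255.1975 N (tension)
  F[2-4] = +1228.4636 N (tension)
  F[3-4] = -294.8208 N (compression)
  F[3-5] = +274.7313 N (tension)
  F[4-5] = +297.8222 N (tension)
  F[4-6] = +1064.5456 N (tension)
  F[5-6] = -4557.7399 N (compression)
  Rx@0 = -1425.5500 N
  Ry@0 = -260.0242 N
  Ry@6 = +4431.6742 N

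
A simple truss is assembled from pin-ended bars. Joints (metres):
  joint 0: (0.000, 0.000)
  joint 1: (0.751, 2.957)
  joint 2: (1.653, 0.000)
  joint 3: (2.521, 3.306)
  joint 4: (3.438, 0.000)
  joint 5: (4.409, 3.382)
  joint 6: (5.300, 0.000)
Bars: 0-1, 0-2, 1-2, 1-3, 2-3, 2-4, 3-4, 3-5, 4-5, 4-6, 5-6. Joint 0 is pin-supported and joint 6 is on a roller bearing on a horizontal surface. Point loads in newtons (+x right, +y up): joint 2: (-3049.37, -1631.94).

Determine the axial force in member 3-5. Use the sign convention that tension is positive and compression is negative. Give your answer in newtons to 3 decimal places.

N=7 nodes, M=11 members, R=3 reactions → 2N=14, M+R=14
member 0 (0-1): L=3.0509, (cx,cy)=(0.2462,0.9692)
member 1 (0-2): L=1.6530, (cx,cy)=(1.0000,0.0000)
member 2 (1-2): L=3.0915, (cx,cy)=(0.2918,-0.9565)
member 3 (1-3): L=1.8041, (cx,cy)=(0.9811,0.1935)
member 4 (2-3): L=3.4180, (cx,cy)=(0.2539,0.9672)
member 5 (2-4): L=1.7850, (cx,cy)=(1.0000,0.0000)
member 6 (3-4): L=3.4308, (cx,cy)=(0.2673,-0.9636)
member 7 (3-5): L=1.8895, (cx,cy)=(0.9992,0.0402)
member 8 (4-5): L=3.5186, (cx,cy)=(0.2760,0.9612)
member 9 (4-6): L=1.8620, (cx,cy)=(1.0000,0.0000)
member 10 (5-6): L=3.4974, (cx,cy)=(0.2548,-0.9670)
solve A·x = −loads:
  F[0-1] = -1158.6105 N (compression)
  F[0-2] = -2764.1679 N (compression)
  F[1-2] = +1051.9774 N (tension)
  F[1-3] = -603.5346 N (compression)
  F[2-3] = +646.9424 N (tension)
  F[2-4] = +427.8454 N (tension)
  F[3-4] = -540.0404 N (compression)
  F[3-5] = -283.7314 N (compression)
  F[4-5] = +541.4163 N (tension)
  F[4-6] = +134.0927 N (tension)
  F[5-6] = -526.3478 N (compression)
  Rx@0 = +3049.3700 N
  Ry@0 = +1122.9595 N
  Ry@6 = +508.9805 N

-283.731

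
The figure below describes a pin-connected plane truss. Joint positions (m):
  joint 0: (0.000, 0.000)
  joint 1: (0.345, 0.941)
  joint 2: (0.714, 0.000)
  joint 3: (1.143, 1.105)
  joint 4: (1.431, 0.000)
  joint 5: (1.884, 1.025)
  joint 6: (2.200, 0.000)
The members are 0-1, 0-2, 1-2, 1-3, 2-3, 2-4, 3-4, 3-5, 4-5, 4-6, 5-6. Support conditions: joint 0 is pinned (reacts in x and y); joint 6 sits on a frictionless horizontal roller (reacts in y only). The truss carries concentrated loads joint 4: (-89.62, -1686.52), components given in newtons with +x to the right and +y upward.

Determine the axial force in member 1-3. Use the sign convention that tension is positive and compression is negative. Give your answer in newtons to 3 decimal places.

N=7 nodes, M=11 members, R=3 reactions → 2N=14, M+R=14
member 0 (0-1): L=1.0023, (cx,cy)=(0.3442,0.9389)
member 1 (0-2): L=0.7140, (cx,cy)=(1.0000,0.0000)
member 2 (1-2): L=1.0108, (cx,cy)=(0.3651,-0.9310)
member 3 (1-3): L=0.8147, (cx,cy)=(0.9795,0.2013)
member 4 (2-3): L=1.1854, (cx,cy)=(0.3619,0.9322)
member 5 (2-4): L=0.7170, (cx,cy)=(1.0000,0.0000)
member 6 (3-4): L=1.1419, (cx,cy)=(0.2522,-0.9677)
member 7 (3-5): L=0.7453, (cx,cy)=(0.9942,-0.1073)
member 8 (4-5): L=1.1206, (cx,cy)=(0.4042,0.9147)
member 9 (4-6): L=0.7690, (cx,cy)=(1.0000,0.0000)
member 10 (5-6): L=1.0726, (cx,cy)=(0.2946,-0.9556)
solve A·x = −loads:
  F[0-1] = -627.8874 N (compression)
  F[0-2] = +126.5148 N (tension)
  F[1-2] = +541.8420 N (tension)
  F[1-3] = -422.5967 N (compression)
  F[2-3] = -541.1267 N (compression)
  F[2-4] = +520.1683 N (tension)
  F[3-4] = +696.8511 N (tension)
  F[3-5] = -790.1045 N (compression)
  F[4-5] = +1106.6413 N (tension)
  F[4-6] = +338.1985 N (tension)
  F[5-6] = -1147.9535 N (compression)
  Rx@0 = +89.6200 N
  Ry@0 = +589.5154 N
  Ry@6 = +1097.0046 N

-422.597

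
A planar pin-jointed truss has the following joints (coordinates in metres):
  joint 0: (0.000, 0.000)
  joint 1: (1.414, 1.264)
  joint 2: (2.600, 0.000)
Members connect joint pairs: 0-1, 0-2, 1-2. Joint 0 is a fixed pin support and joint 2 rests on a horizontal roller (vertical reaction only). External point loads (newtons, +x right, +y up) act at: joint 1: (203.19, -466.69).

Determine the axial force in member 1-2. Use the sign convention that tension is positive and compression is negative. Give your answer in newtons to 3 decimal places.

-483.496

N=3 nodes, M=3 members, R=3 reactions → 2N=6, M+R=6
member 0 (0-1): L=1.8966, (cx,cy)=(0.7455,0.6665)
member 1 (0-2): L=2.6000, (cx,cy)=(1.0000,0.0000)
member 2 (1-2): L=1.7333, (cx,cy)=(0.6842,-0.7292)
solve A·x = −loads:
  F[0-1] = -171.2054 N (compression)
  F[0-2] = +330.8313 N (tension)
  F[1-2] = -483.4961 N (compression)
  Rx@0 = -203.1900 N
  Ry@0 = +114.1008 N
  Ry@2 = +352.5892 N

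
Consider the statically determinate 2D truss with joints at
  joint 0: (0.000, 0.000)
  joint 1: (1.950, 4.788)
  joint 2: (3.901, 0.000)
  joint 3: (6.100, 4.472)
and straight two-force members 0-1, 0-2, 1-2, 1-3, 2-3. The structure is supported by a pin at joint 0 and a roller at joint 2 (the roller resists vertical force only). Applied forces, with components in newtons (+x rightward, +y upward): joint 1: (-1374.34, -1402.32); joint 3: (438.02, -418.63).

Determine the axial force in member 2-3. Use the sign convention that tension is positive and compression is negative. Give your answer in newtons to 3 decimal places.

-413.842

N=4 nodes, M=5 members, R=3 reactions → 2N=8, M+R=8
member 0 (0-1): L=5.1699, (cx,cy)=(0.3772,0.9261)
member 1 (0-2): L=3.9010, (cx,cy)=(1.0000,0.0000)
member 2 (1-2): L=5.1702, (cx,cy)=(0.3774,-0.9261)
member 3 (1-3): L=4.1620, (cx,cy)=(0.9971,-0.0759)
member 4 (2-3): L=4.9834, (cx,cy)=(0.4413,0.8974)
solve A·x = −loads:
  F[0-1] = -1781.6549 N (compression)
  F[0-2] = -264.3042 N (compression)
  F[1-2] = +216.4841 N (tension)
  F[1-3] = +622.4301 N (tension)
  F[2-3] = -413.8417 N (compression)
  Rx@0 = +936.3200 N
  Ry@0 = +1650.0573 N
  Ry@2 = +170.8927 N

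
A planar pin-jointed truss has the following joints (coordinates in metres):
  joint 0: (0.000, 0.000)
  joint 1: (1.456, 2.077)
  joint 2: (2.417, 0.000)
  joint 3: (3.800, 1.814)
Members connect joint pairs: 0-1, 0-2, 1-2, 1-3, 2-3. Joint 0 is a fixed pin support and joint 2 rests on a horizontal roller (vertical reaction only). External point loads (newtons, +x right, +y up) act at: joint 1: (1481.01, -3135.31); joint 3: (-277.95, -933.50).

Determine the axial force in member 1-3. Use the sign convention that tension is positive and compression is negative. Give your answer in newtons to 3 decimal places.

402.080

N=4 nodes, M=5 members, R=3 reactions → 2N=8, M+R=8
member 0 (0-1): L=2.5365, (cx,cy)=(0.5740,0.8188)
member 1 (0-2): L=2.4170, (cx,cy)=(1.0000,0.0000)
member 2 (1-2): L=2.2885, (cx,cy)=(0.4199,-0.9076)
member 3 (1-3): L=2.3587, (cx,cy)=(0.9938,-0.1115)
member 4 (2-3): L=2.2811, (cx,cy)=(0.6063,0.7952)
solve A·x = −loads:
  F[0-1] = +429.4051 N (tension)
  F[0-2] = +956.5738 N (tension)
  F[1-2] = -3891.4762 N (compression)
  F[1-3] = +402.0804 N (tension)
  F[2-3] = -1117.4825 N (compression)
  Rx@0 = -1203.0600 N
  Ry@0 = -351.6153 N
  Ry@2 = +4420.4253 N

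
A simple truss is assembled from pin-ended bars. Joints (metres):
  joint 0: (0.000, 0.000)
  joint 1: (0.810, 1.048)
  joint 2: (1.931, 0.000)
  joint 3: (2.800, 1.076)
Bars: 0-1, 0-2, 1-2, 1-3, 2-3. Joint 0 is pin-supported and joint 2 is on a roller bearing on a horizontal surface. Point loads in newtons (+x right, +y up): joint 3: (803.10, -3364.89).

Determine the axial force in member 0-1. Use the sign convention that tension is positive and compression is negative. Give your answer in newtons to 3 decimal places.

2479.459

N=4 nodes, M=5 members, R=3 reactions → 2N=8, M+R=8
member 0 (0-1): L=1.3245, (cx,cy)=(0.6115,0.7912)
member 1 (0-2): L=1.9310, (cx,cy)=(1.0000,0.0000)
member 2 (1-2): L=1.5346, (cx,cy)=(0.7305,-0.6829)
member 3 (1-3): L=1.9902, (cx,cy)=(0.9999,0.0141)
member 4 (2-3): L=1.3831, (cx,cy)=(0.6283,0.7780)
solve A·x = −loads:
  F[0-1] = +2479.4595 N (tension)
  F[0-2] = -713.1724 N (compression)
  F[1-2] = -2799.2788 N (compression)
  F[1-3] = +3561.4745 N (tension)
  F[2-3] = -4389.6338 N (compression)
  Rx@0 = -803.1000 N
  Ry@0 = -1961.7944 N
  Ry@2 = +5326.6844 N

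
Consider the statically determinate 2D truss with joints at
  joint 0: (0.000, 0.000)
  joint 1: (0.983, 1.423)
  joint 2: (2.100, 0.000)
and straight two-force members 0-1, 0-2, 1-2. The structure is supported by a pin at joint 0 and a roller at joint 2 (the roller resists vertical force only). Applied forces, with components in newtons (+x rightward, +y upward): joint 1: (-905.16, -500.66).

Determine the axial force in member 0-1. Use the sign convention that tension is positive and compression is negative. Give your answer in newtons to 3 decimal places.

N=3 nodes, M=3 members, R=3 reactions → 2N=6, M+R=6
member 0 (0-1): L=1.7295, (cx,cy)=(0.5684,0.8228)
member 1 (0-2): L=2.1000, (cx,cy)=(1.0000,0.0000)
member 2 (1-2): L=1.8090, (cx,cy)=(0.6175,-0.7866)
solve A·x = −loads:
  F[0-1] = -1069.1350 N (compression)
  F[0-2] = -297.4981 N (compression)
  F[1-2] = +481.8131 N (tension)
  Rx@0 = +905.1600 N
  Ry@0 = +879.6571 N
  Ry@2 = -378.9971 N

-1069.135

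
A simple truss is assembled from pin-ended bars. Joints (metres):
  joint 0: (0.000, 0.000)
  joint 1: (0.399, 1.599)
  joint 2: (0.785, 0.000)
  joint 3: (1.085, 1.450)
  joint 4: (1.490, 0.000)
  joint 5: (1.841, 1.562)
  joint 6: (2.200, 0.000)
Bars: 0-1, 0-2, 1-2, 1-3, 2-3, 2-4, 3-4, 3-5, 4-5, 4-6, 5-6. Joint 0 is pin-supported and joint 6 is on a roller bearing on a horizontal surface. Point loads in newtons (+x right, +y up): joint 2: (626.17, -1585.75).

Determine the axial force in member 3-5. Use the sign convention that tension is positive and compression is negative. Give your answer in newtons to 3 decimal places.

-268.954

N=7 nodes, M=11 members, R=3 reactions → 2N=14, M+R=14
member 0 (0-1): L=1.6480, (cx,cy)=(0.2421,0.9702)
member 1 (0-2): L=0.7850, (cx,cy)=(1.0000,0.0000)
member 2 (1-2): L=1.6449, (cx,cy)=(0.2347,-0.9721)
member 3 (1-3): L=0.7020, (cx,cy)=(0.9772,-0.2123)
member 4 (2-3): L=1.4807, (cx,cy)=(0.2026,0.9793)
member 5 (2-4): L=0.7050, (cx,cy)=(1.0000,0.0000)
member 6 (3-4): L=1.5055, (cx,cy)=(0.2690,-0.9631)
member 7 (3-5): L=0.7643, (cx,cy)=(0.9892,0.1465)
member 8 (4-5): L=1.6010, (cx,cy)=(0.2192,0.9757)
member 9 (4-6): L=0.7100, (cx,cy)=(1.0000,0.0000)
member 10 (5-6): L=1.6027, (cx,cy)=(0.2240,-0.9746)
solve A·x = −loads:
  F[0-1] = -1051.1993 N (compression)
  F[0-2] = +880.6730 N (tension)
  F[1-2] = +1167.2929 N (tension)
  F[1-3] = -540.7412 N (compression)
  F[2-3] = +460.6036 N (tension)
  F[2-4] = +435.0995 N (tension)
  F[3-4] = -628.4046 N (compression)
  F[3-5] = -268.9537 N (compression)
  F[4-5] = +620.3320 N (tension)
  F[4-6] = +130.0454 N (tension)
  F[5-6] = -580.5765 N (compression)
  Rx@0 = -626.1700 N
  Ry@0 = +1019.9256 N
  Ry@6 = +565.8244 N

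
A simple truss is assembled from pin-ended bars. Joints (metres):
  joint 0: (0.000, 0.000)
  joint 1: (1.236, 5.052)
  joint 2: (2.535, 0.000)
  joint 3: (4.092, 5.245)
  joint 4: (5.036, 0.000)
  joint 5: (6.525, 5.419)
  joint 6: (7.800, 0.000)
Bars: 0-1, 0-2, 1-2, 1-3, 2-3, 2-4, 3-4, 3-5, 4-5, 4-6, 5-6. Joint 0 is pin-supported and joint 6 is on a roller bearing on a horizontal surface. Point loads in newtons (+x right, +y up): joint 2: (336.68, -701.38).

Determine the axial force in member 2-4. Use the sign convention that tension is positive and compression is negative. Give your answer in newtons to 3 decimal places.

161.150

N=7 nodes, M=11 members, R=3 reactions → 2N=14, M+R=14
member 0 (0-1): L=5.2010, (cx,cy)=(0.2376,0.9714)
member 1 (0-2): L=2.5350, (cx,cy)=(1.0000,0.0000)
member 2 (1-2): L=5.2163, (cx,cy)=(0.2490,-0.9685)
member 3 (1-3): L=2.8625, (cx,cy)=(0.9977,0.0674)
member 4 (2-3): L=5.4712, (cx,cy)=(0.2846,0.9587)
member 5 (2-4): L=2.5010, (cx,cy)=(1.0000,0.0000)
member 6 (3-4): L=5.3293, (cx,cy)=(0.1771,-0.9842)
member 7 (3-5): L=2.4392, (cx,cy)=(0.9975,0.0713)
member 8 (4-5): L=5.6198, (cx,cy)=(0.2650,0.9643)
member 9 (4-6): L=2.7640, (cx,cy)=(1.0000,0.0000)
member 10 (5-6): L=5.5670, (cx,cy)=(0.2290,-0.9734)
solve A·x = −loads:
  F[0-1] = -487.3945 N (compression)
  F[0-2] = +452.5077 N (tension)
  F[1-2] = +472.5386 N (tension)
  F[1-3] = -234.0344 N (compression)
  F[2-3] = +254.2401 N (tension)
  F[2-4] = +161.1502 N (tension)
  F[3-4] = -240.2290 N (compression)
  F[3-5] = -118.9002 N (compression)
  F[4-5] = +245.1931 N (tension)
  F[4-6] = +53.6325 N (tension)
  F[5-6] = -234.1729 N (compression)
  Rx@0 = -336.6800 N
  Ry@0 = +473.4315 N
  Ry@6 = +227.9485 N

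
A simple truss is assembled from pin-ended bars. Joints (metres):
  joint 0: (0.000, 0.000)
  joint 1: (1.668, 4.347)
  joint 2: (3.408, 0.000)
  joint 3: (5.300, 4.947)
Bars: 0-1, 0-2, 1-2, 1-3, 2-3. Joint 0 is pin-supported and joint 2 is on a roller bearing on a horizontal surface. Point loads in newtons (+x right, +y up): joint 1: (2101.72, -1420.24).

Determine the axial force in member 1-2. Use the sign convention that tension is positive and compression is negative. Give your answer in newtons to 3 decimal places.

N=4 nodes, M=5 members, R=3 reactions → 2N=8, M+R=8
member 0 (0-1): L=4.6560, (cx,cy)=(0.3582,0.9336)
member 1 (0-2): L=3.4080, (cx,cy)=(1.0000,0.0000)
member 2 (1-2): L=4.6823, (cx,cy)=(0.3716,-0.9284)
member 3 (1-3): L=3.6812, (cx,cy)=(0.9866,0.1630)
member 4 (2-3): L=5.2965, (cx,cy)=(0.3572,0.9340)
solve A·x = −loads:
  F[0-1] = +2094.7115 N (tension)
  F[0-2] = +1351.3001 N (tension)
  F[1-2] = -3636.3239 N (compression)
  F[1-3] = -0.0000 N (compression)
  F[2-3] = +0.0000 N (tension)
  Rx@0 = -2101.7200 N
  Ry@0 = -1955.6805 N
  Ry@2 = +3375.9205 N

-3636.324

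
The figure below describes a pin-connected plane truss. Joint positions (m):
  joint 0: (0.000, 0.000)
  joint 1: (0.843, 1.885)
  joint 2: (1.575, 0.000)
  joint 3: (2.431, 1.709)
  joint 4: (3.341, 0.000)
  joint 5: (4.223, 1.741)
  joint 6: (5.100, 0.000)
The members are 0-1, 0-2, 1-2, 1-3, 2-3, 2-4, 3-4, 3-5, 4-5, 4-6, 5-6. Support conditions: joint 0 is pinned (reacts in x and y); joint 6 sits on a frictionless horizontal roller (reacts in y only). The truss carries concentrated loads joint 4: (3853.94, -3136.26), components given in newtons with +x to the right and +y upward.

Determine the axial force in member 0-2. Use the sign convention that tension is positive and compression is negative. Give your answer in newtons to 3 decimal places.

N=7 nodes, M=11 members, R=3 reactions → 2N=14, M+R=14
member 0 (0-1): L=2.0649, (cx,cy)=(0.4082,0.9129)
member 1 (0-2): L=1.5750, (cx,cy)=(1.0000,0.0000)
member 2 (1-2): L=2.0221, (cx,cy)=(0.3620,-0.9322)
member 3 (1-3): L=1.5977, (cx,cy)=(0.9939,-0.1102)
member 4 (2-3): L=1.9114, (cx,cy)=(0.4478,0.8941)
member 5 (2-4): L=1.7660, (cx,cy)=(1.0000,0.0000)
member 6 (3-4): L=1.9362, (cx,cy)=(0.4700,-0.8827)
member 7 (3-5): L=1.7923, (cx,cy)=(0.9998,0.0179)
member 8 (4-5): L=1.9517, (cx,cy)=(0.4519,0.8921)
member 9 (4-6): L=1.7590, (cx,cy)=(1.0000,0.0000)
member 10 (5-6): L=1.9494, (cx,cy)=(0.4499,-0.8931)
solve A·x = −loads:
  F[0-1] = -1184.9460 N (compression)
  F[0-2] = +4337.6933 N (tension)
  F[1-2] = +1272.6904 N (tension)
  F[1-3] = -950.2410 N (compression)
  F[2-3] = -1326.8766 N (compression)
  F[2-4] = +5392.6282 N (tension)
  F[3-4] = +1183.1140 N (tension)
  F[3-5] = -2095.0838 N (compression)
  F[4-5] = +2345.0992 N (tension)
  F[4-6] = +1034.9496 N (tension)
  F[5-6] = -2300.5061 N (compression)
  Rx@0 = -3853.9400 N
  Ry@0 = +1081.7022 N
  Ry@6 = +2054.5578 N

4337.693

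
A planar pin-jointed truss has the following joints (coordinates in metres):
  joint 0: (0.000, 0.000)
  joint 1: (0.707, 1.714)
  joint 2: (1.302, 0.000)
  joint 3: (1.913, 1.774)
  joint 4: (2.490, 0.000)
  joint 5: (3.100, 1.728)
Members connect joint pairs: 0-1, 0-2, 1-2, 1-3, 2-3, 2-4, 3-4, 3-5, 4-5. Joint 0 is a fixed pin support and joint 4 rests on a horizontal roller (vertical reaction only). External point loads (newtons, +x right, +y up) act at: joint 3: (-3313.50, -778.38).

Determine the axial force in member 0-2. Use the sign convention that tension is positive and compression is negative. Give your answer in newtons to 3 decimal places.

-2265.344

N=6 nodes, M=9 members, R=3 reactions → 2N=12, M+R=12
member 0 (0-1): L=1.8541, (cx,cy)=(0.3813,0.9244)
member 1 (0-2): L=1.3020, (cx,cy)=(1.0000,0.0000)
member 2 (1-2): L=1.8143, (cx,cy)=(0.3279,-0.9447)
member 3 (1-3): L=1.2075, (cx,cy)=(0.9988,0.0497)
member 4 (2-3): L=1.8763, (cx,cy)=(0.3256,0.9455)
member 5 (2-4): L=1.1880, (cx,cy)=(1.0000,0.0000)
member 6 (3-4): L=1.8655, (cx,cy)=(0.3093,-0.9510)
member 7 (3-5): L=1.1879, (cx,cy)=(0.9992,-0.0387)
member 8 (4-5): L=1.8325, (cx,cy)=(0.3329,0.9430)
solve A·x = −loads:
  F[0-1] = -2748.7612 N (compression)
  F[0-2] = -2265.3440 N (compression)
  F[1-2] = +2589.8994 N (tension)
  F[1-3] = -1899.8432 N (compression)
  F[2-3] = -2587.7232 N (compression)
  F[2-4] = -573.3227 N (compression)
  F[3-4] = +1853.5882 N (tension)
  F[3-5] = -0.0000 N (tension)
  F[4-5] = +0.0000 N (tension)
  Rx@0 = +3313.5000 N
  Ry@0 = +2541.0740 N
  Ry@4 = -1762.6940 N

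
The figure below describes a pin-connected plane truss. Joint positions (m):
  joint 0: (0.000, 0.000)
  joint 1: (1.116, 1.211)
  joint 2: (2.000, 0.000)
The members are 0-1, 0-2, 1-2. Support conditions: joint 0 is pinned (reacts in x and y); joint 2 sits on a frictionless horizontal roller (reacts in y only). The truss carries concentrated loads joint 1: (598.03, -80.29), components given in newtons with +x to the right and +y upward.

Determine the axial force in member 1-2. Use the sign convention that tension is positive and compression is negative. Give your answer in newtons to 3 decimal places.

-503.789

N=3 nodes, M=3 members, R=3 reactions → 2N=6, M+R=6
member 0 (0-1): L=1.6468, (cx,cy)=(0.6777,0.7354)
member 1 (0-2): L=2.0000, (cx,cy)=(1.0000,0.0000)
member 2 (1-2): L=1.4993, (cx,cy)=(0.5896,-0.8077)
solve A·x = −loads:
  F[0-1] = +444.1609 N (tension)
  F[0-2] = +297.0335 N (tension)
  F[1-2] = -503.7894 N (compression)
  Rx@0 = -598.0300 N
  Ry@0 = -326.6190 N
  Ry@2 = +406.9090 N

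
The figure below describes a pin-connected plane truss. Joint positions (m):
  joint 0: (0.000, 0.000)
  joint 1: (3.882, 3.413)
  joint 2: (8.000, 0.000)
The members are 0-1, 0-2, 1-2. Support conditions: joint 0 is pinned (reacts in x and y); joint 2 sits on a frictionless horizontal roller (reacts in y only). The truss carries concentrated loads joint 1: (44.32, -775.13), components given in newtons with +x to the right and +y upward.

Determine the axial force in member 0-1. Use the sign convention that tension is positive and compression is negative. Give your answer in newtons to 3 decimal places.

-575.647

N=3 nodes, M=3 members, R=3 reactions → 2N=6, M+R=6
member 0 (0-1): L=5.1690, (cx,cy)=(0.7510,0.6603)
member 1 (0-2): L=8.0000, (cx,cy)=(1.0000,0.0000)
member 2 (1-2): L=5.3485, (cx,cy)=(0.7699,-0.6381)
solve A·x = −loads:
  F[0-1] = -575.6471 N (compression)
  F[0-2] = +476.6405 N (tension)
  F[1-2] = -619.0660 N (compression)
  Rx@0 = -44.3200 N
  Ry@0 = +380.0901 N
  Ry@2 = +395.0399 N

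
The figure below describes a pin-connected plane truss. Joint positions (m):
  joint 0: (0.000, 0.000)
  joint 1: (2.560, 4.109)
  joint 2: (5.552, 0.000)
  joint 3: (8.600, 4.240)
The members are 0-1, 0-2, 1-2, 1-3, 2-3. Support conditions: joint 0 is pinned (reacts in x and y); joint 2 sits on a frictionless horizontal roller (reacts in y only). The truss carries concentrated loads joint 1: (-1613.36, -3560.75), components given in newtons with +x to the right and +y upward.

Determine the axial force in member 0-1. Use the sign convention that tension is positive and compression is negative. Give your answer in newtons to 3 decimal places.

N=4 nodes, M=5 members, R=3 reactions → 2N=8, M+R=8
member 0 (0-1): L=4.8412, (cx,cy)=(0.5288,0.8488)
member 1 (0-2): L=5.5520, (cx,cy)=(1.0000,0.0000)
member 2 (1-2): L=5.0829, (cx,cy)=(0.5886,-0.8084)
member 3 (1-3): L=6.0414, (cx,cy)=(0.9998,0.0217)
member 4 (2-3): L=5.2219, (cx,cy)=(0.5837,0.8120)
solve A·x = −loads:
  F[0-1] = -3667.6722 N (compression)
  F[0-2] = +326.0740 N (tension)
  F[1-2] = -553.9452 N (compression)
  F[1-3] = +0.0000 N (tension)
  F[2-3] = -0.0000 N (compression)
  Rx@0 = +1613.3600 N
  Ry@0 = +3112.9431 N
  Ry@2 = +447.8069 N

-3667.672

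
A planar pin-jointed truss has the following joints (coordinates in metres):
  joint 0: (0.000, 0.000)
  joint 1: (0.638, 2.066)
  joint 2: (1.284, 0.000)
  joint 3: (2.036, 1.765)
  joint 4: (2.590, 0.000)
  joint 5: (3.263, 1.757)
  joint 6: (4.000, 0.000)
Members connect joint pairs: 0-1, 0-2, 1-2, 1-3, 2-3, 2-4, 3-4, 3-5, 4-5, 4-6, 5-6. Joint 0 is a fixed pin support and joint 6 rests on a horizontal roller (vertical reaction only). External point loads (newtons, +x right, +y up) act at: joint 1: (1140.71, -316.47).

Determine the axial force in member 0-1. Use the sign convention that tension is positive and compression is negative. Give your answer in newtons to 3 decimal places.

338.243

N=7 nodes, M=11 members, R=3 reactions → 2N=14, M+R=14
member 0 (0-1): L=2.1623, (cx,cy)=(0.2951,0.9555)
member 1 (0-2): L=1.2840, (cx,cy)=(1.0000,0.0000)
member 2 (1-2): L=2.1646, (cx,cy)=(0.2984,-0.9544)
member 3 (1-3): L=1.4300, (cx,cy)=(0.9776,-0.2105)
member 4 (2-3): L=1.9185, (cx,cy)=(0.3920,0.9200)
member 5 (2-4): L=1.3060, (cx,cy)=(1.0000,0.0000)
member 6 (3-4): L=1.8499, (cx,cy)=(0.2995,-0.9541)
member 7 (3-5): L=1.2270, (cx,cy)=(1.0000,-0.0065)
member 8 (4-5): L=1.8815, (cx,cy)=(0.3577,0.9338)
member 9 (4-6): L=1.4100, (cx,cy)=(1.0000,0.0000)
member 10 (5-6): L=1.9053, (cx,cy)=(0.3868,-0.9222)
solve A·x = −loads:
  F[0-1] = +338.2427 N (tension)
  F[0-2] = +1040.9079 N (tension)
  F[1-2] = -466.8048 N (compression)
  F[1-3] = -922.2591 N (compression)
  F[2-3] = +484.2860 N (tension)
  F[2-4] = +711.7733 N (tension)
  F[3-4] = -666.9242 N (compression)
  F[3-5] = -512.0569 N (compression)
  F[4-5] = +681.3979 N (tension)
  F[4-6] = +268.3123 N (tension)
  F[5-6] = -693.6486 N (compression)
  Rx@0 = -1140.7100 N
  Ry@0 = -323.1837 N
  Ry@6 = +639.6537 N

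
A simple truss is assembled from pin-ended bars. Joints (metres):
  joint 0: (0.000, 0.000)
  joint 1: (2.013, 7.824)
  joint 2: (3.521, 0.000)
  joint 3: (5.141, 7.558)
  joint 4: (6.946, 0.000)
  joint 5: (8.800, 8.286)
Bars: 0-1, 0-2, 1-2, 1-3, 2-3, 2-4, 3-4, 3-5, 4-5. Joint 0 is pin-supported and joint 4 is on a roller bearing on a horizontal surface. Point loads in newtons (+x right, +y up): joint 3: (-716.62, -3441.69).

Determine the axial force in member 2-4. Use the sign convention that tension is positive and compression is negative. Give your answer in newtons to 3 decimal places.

422.130

N=6 nodes, M=9 members, R=3 reactions → 2N=12, M+R=12
member 0 (0-1): L=8.0788, (cx,cy)=(0.2492,0.9685)
member 1 (0-2): L=3.5210, (cx,cy)=(1.0000,0.0000)
member 2 (1-2): L=7.9680, (cx,cy)=(0.1893,-0.9819)
member 3 (1-3): L=3.1393, (cx,cy)=(0.9964,-0.0847)
member 4 (2-3): L=7.7297, (cx,cy)=(0.2096,0.9778)
member 5 (2-4): L=3.4250, (cx,cy)=(1.0000,0.0000)
member 6 (3-4): L=7.7705, (cx,cy)=(0.2323,-0.9726)
member 7 (3-5): L=3.7307, (cx,cy)=(0.9808,0.1951)
member 8 (4-5): L=8.4909, (cx,cy)=(0.2184,0.9759)
solve A·x = −loads:
  F[0-1] = -1728.6460 N (compression)
  F[0-2] = -285.8926 N (compression)
  F[1-2] = +1771.2704 N (tension)
  F[1-3] = -768.7173 N (compression)
  F[2-3] = -1778.7637 N (compression)
  F[2-4] = +422.1298 N (tension)
  F[3-4] = -1817.2737 N (compression)
  F[3-5] = +0.0000 N (tension)
  F[4-5] = +0.0000 N (tension)
  Rx@0 = +716.6200 N
  Ry@0 = +1674.1239 N
  Ry@4 = +1767.5661 N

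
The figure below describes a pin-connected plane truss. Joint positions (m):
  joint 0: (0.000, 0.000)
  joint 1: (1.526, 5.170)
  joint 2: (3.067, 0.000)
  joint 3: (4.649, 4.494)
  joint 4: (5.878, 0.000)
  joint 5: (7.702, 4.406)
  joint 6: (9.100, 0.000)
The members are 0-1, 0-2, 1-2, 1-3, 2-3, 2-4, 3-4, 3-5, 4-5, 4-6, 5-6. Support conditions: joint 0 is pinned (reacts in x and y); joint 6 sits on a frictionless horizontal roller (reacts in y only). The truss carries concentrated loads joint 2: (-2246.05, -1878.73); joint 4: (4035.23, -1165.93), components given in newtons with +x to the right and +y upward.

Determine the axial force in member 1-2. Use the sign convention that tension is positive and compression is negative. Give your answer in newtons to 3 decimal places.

N=7 nodes, M=11 members, R=3 reactions → 2N=14, M+R=14
member 0 (0-1): L=5.3905, (cx,cy)=(0.2831,0.9591)
member 1 (0-2): L=3.0670, (cx,cy)=(1.0000,0.0000)
member 2 (1-2): L=5.3948, (cx,cy)=(0.2856,-0.9583)
member 3 (1-3): L=3.1953, (cx,cy)=(0.9774,-0.2116)
member 4 (2-3): L=4.7643, (cx,cy)=(0.3321,0.9433)
member 5 (2-4): L=2.8110, (cx,cy)=(1.0000,0.0000)
member 6 (3-4): L=4.6590, (cx,cy)=(0.2638,-0.9646)
member 7 (3-5): L=3.0543, (cx,cy)=(0.9996,-0.0288)
member 8 (4-5): L=4.7686, (cx,cy)=(0.3825,0.9240)
member 9 (4-6): L=3.2220, (cx,cy)=(1.0000,0.0000)
member 10 (5-6): L=4.6225, (cx,cy)=(0.3024,-0.9532)
solve A·x = −loads:
  F[0-1] = -1729.0833 N (compression)
  F[0-2] = +2278.6665 N (tension)
  F[1-2] = +1967.9836 N (tension)
  F[1-3] = -1075.9896 N (compression)
  F[2-3] = -7.6940 N (compression)
  F[2-4] = +5089.4196 N (tension)
  F[3-4] = -198.5333 N (compression)
  F[3-5] = -1002.2348 N (compression)
  F[4-5] = +1469.1523 N (tension)
  F[4-6] = +439.8680 N (tension)
  F[5-6] = -1454.4185 N (compression)
  Rx@0 = -1789.1800 N
  Ry@0 = +1658.3521 N
  Ry@6 = +1386.3079 N

1967.984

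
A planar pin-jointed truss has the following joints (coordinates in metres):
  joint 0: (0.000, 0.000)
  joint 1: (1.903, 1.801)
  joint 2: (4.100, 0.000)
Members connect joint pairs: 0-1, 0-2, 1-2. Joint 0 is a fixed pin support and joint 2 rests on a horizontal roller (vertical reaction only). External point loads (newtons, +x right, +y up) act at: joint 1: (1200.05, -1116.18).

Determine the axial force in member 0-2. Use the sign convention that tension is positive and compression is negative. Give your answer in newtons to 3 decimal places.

1275.034

N=3 nodes, M=3 members, R=3 reactions → 2N=6, M+R=6
member 0 (0-1): L=2.6201, (cx,cy)=(0.7263,0.6874)
member 1 (0-2): L=4.1000, (cx,cy)=(1.0000,0.0000)
member 2 (1-2): L=2.8408, (cx,cy)=(0.7734,-0.6340)
solve A·x = −loads:
  F[0-1] = -103.2411 N (compression)
  F[0-2] = +1275.0344 N (tension)
  F[1-2] = -1648.6924 N (compression)
  Rx@0 = -1200.0500 N
  Ry@0 = +70.9652 N
  Ry@2 = +1045.2148 N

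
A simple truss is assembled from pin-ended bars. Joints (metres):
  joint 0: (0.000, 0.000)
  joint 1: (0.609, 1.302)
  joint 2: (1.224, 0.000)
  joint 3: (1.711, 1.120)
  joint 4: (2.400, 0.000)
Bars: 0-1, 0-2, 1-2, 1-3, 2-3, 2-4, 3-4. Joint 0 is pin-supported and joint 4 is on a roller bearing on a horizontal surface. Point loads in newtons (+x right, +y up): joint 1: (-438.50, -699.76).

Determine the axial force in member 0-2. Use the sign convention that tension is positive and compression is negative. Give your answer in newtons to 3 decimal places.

-82.978

N=5 nodes, M=7 members, R=3 reactions → 2N=10, M+R=10
member 0 (0-1): L=1.4374, (cx,cy)=(0.4237,0.9058)
member 1 (0-2): L=1.2240, (cx,cy)=(1.0000,0.0000)
member 2 (1-2): L=1.4399, (cx,cy)=(0.4271,-0.9042)
member 3 (1-3): L=1.1169, (cx,cy)=(0.9866,-0.1629)
member 4 (2-3): L=1.2213, (cx,cy)=(0.3988,0.9171)
member 5 (2-4): L=1.1760, (cx,cy)=(1.0000,0.0000)
member 6 (3-4): L=1.3150, (cx,cy)=(0.5240,-0.8517)
solve A·x = −loads:
  F[0-1] = -839.1192 N (compression)
  F[0-2] = -82.9777 N (compression)
  F[1-2] = +55.9193 N (tension)
  F[1-3] = +59.8950 N (tension)
  F[2-3] = -55.1355 N (compression)
  F[2-4] = -37.1089 N (compression)
  F[3-4] = +70.8225 N (tension)
  Rx@0 = +438.5000 N
  Ry@0 = +760.0821 N
  Ry@4 = -60.3221 N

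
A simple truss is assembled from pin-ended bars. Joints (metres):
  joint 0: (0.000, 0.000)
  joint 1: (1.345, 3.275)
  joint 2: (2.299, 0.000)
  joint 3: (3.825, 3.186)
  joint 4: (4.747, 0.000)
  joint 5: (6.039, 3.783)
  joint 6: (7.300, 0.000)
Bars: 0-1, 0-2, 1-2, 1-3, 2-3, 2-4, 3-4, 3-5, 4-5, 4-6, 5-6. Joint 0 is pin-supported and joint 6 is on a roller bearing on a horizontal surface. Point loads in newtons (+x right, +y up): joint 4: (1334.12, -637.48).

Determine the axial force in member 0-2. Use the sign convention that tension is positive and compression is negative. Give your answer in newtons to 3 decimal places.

1425.680

N=7 nodes, M=11 members, R=3 reactions → 2N=14, M+R=14
member 0 (0-1): L=3.5404, (cx,cy)=(0.3799,0.9250)
member 1 (0-2): L=2.2990, (cx,cy)=(1.0000,0.0000)
member 2 (1-2): L=3.4111, (cx,cy)=(0.2797,-0.9601)
member 3 (1-3): L=2.4816, (cx,cy)=(0.9994,-0.0359)
member 4 (2-3): L=3.5326, (cx,cy)=(0.4320,0.9019)
member 5 (2-4): L=2.4480, (cx,cy)=(1.0000,0.0000)
member 6 (3-4): L=3.3167, (cx,cy)=(0.2780,-0.9606)
member 7 (3-5): L=2.2931, (cx,cy)=(0.9655,0.2603)
member 8 (4-5): L=3.9975, (cx,cy)=(0.3232,0.9463)
member 9 (4-6): L=2.5530, (cx,cy)=(1.0000,0.0000)
member 10 (5-6): L=3.9876, (cx,cy)=(0.3162,-0.9487)
solve A·x = −loads:
  F[0-1] = -241.0124 N (compression)
  F[0-2] = +1425.6799 N (tension)
  F[1-2] = +238.1213 N (tension)
  F[1-3] = -158.2580 N (compression)
  F[2-3] = -253.4903 N (compression)
  F[2-4] = +1601.7780 N (tension)
  F[3-4] = +145.5950 N (tension)
  F[3-5] = -319.1367 N (compression)
  F[4-5] = +525.8450 N (tension)
  F[4-6] = +138.1789 N (tension)
  F[5-6] = -436.9600 N (compression)
  Rx@0 = -1334.1200 N
  Ry@0 = +222.9433 N
  Ry@6 = +414.5367 N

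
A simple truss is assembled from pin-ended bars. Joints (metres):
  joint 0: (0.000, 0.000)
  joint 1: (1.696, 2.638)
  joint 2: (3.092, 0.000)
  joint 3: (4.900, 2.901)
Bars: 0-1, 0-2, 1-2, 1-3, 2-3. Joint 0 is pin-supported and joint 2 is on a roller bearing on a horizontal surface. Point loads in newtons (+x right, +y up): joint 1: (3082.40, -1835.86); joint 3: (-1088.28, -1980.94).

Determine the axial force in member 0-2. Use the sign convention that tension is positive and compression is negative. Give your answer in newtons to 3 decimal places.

N=4 nodes, M=5 members, R=3 reactions → 2N=8, M+R=8
member 0 (0-1): L=3.1362, (cx,cy)=(0.5408,0.8412)
member 1 (0-2): L=3.0920, (cx,cy)=(1.0000,0.0000)
member 2 (1-2): L=2.9846, (cx,cy)=(0.4677,-0.8839)
member 3 (1-3): L=3.2148, (cx,cy)=(0.9966,0.0818)
member 4 (2-3): L=3.4183, (cx,cy)=(0.5289,0.8487)
solve A·x = −loads:
  F[0-1] = +2304.2188 N (tension)
  F[0-2] = +748.0219 N (tension)
  F[1-2] = -4255.6222 N (compression)
  F[1-3] = +154.7149 N (tension)
  F[2-3] = -2349.0800 N (compression)
  Rx@0 = -1994.1200 N
  Ry@0 = -1938.2115 N
  Ry@2 = +5755.0115 N

748.022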